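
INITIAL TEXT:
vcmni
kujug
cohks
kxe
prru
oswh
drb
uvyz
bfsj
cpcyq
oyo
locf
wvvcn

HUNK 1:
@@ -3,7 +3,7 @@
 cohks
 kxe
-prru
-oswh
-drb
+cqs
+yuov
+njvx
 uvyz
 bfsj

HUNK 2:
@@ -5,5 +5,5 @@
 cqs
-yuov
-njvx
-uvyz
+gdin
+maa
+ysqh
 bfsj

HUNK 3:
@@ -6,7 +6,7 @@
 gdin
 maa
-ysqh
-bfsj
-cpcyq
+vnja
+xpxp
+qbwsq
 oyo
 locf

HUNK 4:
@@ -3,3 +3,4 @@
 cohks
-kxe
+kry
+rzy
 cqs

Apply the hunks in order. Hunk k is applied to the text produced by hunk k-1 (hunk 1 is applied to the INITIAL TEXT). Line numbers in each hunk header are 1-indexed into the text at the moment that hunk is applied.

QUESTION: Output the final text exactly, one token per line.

Hunk 1: at line 3 remove [prru,oswh,drb] add [cqs,yuov,njvx] -> 13 lines: vcmni kujug cohks kxe cqs yuov njvx uvyz bfsj cpcyq oyo locf wvvcn
Hunk 2: at line 5 remove [yuov,njvx,uvyz] add [gdin,maa,ysqh] -> 13 lines: vcmni kujug cohks kxe cqs gdin maa ysqh bfsj cpcyq oyo locf wvvcn
Hunk 3: at line 6 remove [ysqh,bfsj,cpcyq] add [vnja,xpxp,qbwsq] -> 13 lines: vcmni kujug cohks kxe cqs gdin maa vnja xpxp qbwsq oyo locf wvvcn
Hunk 4: at line 3 remove [kxe] add [kry,rzy] -> 14 lines: vcmni kujug cohks kry rzy cqs gdin maa vnja xpxp qbwsq oyo locf wvvcn

Answer: vcmni
kujug
cohks
kry
rzy
cqs
gdin
maa
vnja
xpxp
qbwsq
oyo
locf
wvvcn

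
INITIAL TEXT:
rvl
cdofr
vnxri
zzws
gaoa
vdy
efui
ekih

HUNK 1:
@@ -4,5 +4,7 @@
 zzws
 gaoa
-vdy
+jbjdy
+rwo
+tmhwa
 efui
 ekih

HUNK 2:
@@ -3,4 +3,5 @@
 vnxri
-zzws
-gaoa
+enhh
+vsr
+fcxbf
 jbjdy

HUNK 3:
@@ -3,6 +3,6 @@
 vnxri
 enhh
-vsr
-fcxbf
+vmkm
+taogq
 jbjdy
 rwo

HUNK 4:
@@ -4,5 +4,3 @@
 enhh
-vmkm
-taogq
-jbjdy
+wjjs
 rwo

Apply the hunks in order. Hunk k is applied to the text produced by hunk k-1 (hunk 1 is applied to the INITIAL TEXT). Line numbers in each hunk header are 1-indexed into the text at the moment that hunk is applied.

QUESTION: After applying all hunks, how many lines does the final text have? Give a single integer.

Hunk 1: at line 4 remove [vdy] add [jbjdy,rwo,tmhwa] -> 10 lines: rvl cdofr vnxri zzws gaoa jbjdy rwo tmhwa efui ekih
Hunk 2: at line 3 remove [zzws,gaoa] add [enhh,vsr,fcxbf] -> 11 lines: rvl cdofr vnxri enhh vsr fcxbf jbjdy rwo tmhwa efui ekih
Hunk 3: at line 3 remove [vsr,fcxbf] add [vmkm,taogq] -> 11 lines: rvl cdofr vnxri enhh vmkm taogq jbjdy rwo tmhwa efui ekih
Hunk 4: at line 4 remove [vmkm,taogq,jbjdy] add [wjjs] -> 9 lines: rvl cdofr vnxri enhh wjjs rwo tmhwa efui ekih
Final line count: 9

Answer: 9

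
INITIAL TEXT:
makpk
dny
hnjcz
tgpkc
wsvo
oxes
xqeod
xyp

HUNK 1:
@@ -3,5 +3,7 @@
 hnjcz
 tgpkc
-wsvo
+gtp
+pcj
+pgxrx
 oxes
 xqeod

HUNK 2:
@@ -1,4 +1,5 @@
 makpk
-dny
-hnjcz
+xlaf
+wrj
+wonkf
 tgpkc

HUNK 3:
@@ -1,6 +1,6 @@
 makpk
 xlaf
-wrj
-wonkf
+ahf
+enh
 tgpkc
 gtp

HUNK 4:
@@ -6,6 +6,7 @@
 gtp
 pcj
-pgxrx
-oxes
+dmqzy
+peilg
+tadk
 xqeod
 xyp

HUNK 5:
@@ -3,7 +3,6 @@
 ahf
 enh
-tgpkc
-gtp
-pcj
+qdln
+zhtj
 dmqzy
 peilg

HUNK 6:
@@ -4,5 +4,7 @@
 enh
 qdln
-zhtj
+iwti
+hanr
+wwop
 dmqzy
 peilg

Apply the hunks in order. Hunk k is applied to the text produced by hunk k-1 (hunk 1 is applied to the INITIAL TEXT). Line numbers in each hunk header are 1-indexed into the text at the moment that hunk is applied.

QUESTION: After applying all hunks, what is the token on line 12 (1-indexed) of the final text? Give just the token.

Hunk 1: at line 3 remove [wsvo] add [gtp,pcj,pgxrx] -> 10 lines: makpk dny hnjcz tgpkc gtp pcj pgxrx oxes xqeod xyp
Hunk 2: at line 1 remove [dny,hnjcz] add [xlaf,wrj,wonkf] -> 11 lines: makpk xlaf wrj wonkf tgpkc gtp pcj pgxrx oxes xqeod xyp
Hunk 3: at line 1 remove [wrj,wonkf] add [ahf,enh] -> 11 lines: makpk xlaf ahf enh tgpkc gtp pcj pgxrx oxes xqeod xyp
Hunk 4: at line 6 remove [pgxrx,oxes] add [dmqzy,peilg,tadk] -> 12 lines: makpk xlaf ahf enh tgpkc gtp pcj dmqzy peilg tadk xqeod xyp
Hunk 5: at line 3 remove [tgpkc,gtp,pcj] add [qdln,zhtj] -> 11 lines: makpk xlaf ahf enh qdln zhtj dmqzy peilg tadk xqeod xyp
Hunk 6: at line 4 remove [zhtj] add [iwti,hanr,wwop] -> 13 lines: makpk xlaf ahf enh qdln iwti hanr wwop dmqzy peilg tadk xqeod xyp
Final line 12: xqeod

Answer: xqeod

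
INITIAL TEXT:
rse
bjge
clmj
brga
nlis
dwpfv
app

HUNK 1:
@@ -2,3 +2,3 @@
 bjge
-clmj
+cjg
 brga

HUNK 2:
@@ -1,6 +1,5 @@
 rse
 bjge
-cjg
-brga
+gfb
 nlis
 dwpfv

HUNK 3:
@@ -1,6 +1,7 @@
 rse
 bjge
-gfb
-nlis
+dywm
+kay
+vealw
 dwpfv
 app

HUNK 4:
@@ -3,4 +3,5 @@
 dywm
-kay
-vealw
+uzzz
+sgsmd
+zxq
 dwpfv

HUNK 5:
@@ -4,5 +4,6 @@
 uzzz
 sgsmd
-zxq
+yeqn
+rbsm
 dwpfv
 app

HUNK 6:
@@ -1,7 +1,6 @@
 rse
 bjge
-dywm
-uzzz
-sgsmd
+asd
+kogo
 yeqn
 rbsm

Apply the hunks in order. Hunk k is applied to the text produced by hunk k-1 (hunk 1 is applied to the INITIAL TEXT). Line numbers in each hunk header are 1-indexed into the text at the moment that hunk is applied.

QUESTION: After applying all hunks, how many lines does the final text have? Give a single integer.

Hunk 1: at line 2 remove [clmj] add [cjg] -> 7 lines: rse bjge cjg brga nlis dwpfv app
Hunk 2: at line 1 remove [cjg,brga] add [gfb] -> 6 lines: rse bjge gfb nlis dwpfv app
Hunk 3: at line 1 remove [gfb,nlis] add [dywm,kay,vealw] -> 7 lines: rse bjge dywm kay vealw dwpfv app
Hunk 4: at line 3 remove [kay,vealw] add [uzzz,sgsmd,zxq] -> 8 lines: rse bjge dywm uzzz sgsmd zxq dwpfv app
Hunk 5: at line 4 remove [zxq] add [yeqn,rbsm] -> 9 lines: rse bjge dywm uzzz sgsmd yeqn rbsm dwpfv app
Hunk 6: at line 1 remove [dywm,uzzz,sgsmd] add [asd,kogo] -> 8 lines: rse bjge asd kogo yeqn rbsm dwpfv app
Final line count: 8

Answer: 8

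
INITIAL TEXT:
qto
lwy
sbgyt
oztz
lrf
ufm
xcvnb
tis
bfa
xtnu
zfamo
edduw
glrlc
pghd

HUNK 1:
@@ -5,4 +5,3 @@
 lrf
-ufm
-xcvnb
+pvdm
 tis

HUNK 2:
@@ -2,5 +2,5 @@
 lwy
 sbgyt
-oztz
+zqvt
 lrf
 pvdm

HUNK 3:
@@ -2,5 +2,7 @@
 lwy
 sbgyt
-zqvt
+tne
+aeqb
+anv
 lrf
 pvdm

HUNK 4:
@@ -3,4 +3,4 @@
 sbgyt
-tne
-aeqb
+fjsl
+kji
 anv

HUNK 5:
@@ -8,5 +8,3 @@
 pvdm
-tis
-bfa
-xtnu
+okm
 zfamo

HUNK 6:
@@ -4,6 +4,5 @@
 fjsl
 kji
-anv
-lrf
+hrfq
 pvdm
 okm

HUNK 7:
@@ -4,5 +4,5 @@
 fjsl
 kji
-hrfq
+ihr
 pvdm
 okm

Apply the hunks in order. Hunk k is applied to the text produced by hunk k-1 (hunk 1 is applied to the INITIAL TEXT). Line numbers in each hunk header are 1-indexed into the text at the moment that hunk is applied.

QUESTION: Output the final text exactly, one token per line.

Answer: qto
lwy
sbgyt
fjsl
kji
ihr
pvdm
okm
zfamo
edduw
glrlc
pghd

Derivation:
Hunk 1: at line 5 remove [ufm,xcvnb] add [pvdm] -> 13 lines: qto lwy sbgyt oztz lrf pvdm tis bfa xtnu zfamo edduw glrlc pghd
Hunk 2: at line 2 remove [oztz] add [zqvt] -> 13 lines: qto lwy sbgyt zqvt lrf pvdm tis bfa xtnu zfamo edduw glrlc pghd
Hunk 3: at line 2 remove [zqvt] add [tne,aeqb,anv] -> 15 lines: qto lwy sbgyt tne aeqb anv lrf pvdm tis bfa xtnu zfamo edduw glrlc pghd
Hunk 4: at line 3 remove [tne,aeqb] add [fjsl,kji] -> 15 lines: qto lwy sbgyt fjsl kji anv lrf pvdm tis bfa xtnu zfamo edduw glrlc pghd
Hunk 5: at line 8 remove [tis,bfa,xtnu] add [okm] -> 13 lines: qto lwy sbgyt fjsl kji anv lrf pvdm okm zfamo edduw glrlc pghd
Hunk 6: at line 4 remove [anv,lrf] add [hrfq] -> 12 lines: qto lwy sbgyt fjsl kji hrfq pvdm okm zfamo edduw glrlc pghd
Hunk 7: at line 4 remove [hrfq] add [ihr] -> 12 lines: qto lwy sbgyt fjsl kji ihr pvdm okm zfamo edduw glrlc pghd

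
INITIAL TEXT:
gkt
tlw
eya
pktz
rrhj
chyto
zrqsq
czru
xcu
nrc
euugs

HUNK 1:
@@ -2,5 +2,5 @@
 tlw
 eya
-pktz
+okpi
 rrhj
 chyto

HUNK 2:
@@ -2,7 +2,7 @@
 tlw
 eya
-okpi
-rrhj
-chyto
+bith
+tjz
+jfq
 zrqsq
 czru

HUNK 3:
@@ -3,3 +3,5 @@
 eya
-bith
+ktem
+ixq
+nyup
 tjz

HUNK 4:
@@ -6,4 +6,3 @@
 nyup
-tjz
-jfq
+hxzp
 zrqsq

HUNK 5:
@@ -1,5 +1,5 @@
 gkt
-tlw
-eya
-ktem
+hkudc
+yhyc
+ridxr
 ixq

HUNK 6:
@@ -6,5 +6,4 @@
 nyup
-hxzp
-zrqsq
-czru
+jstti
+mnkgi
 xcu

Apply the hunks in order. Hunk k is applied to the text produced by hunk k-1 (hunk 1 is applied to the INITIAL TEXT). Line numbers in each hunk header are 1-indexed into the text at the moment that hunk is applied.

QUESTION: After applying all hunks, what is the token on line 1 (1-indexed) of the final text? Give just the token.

Answer: gkt

Derivation:
Hunk 1: at line 2 remove [pktz] add [okpi] -> 11 lines: gkt tlw eya okpi rrhj chyto zrqsq czru xcu nrc euugs
Hunk 2: at line 2 remove [okpi,rrhj,chyto] add [bith,tjz,jfq] -> 11 lines: gkt tlw eya bith tjz jfq zrqsq czru xcu nrc euugs
Hunk 3: at line 3 remove [bith] add [ktem,ixq,nyup] -> 13 lines: gkt tlw eya ktem ixq nyup tjz jfq zrqsq czru xcu nrc euugs
Hunk 4: at line 6 remove [tjz,jfq] add [hxzp] -> 12 lines: gkt tlw eya ktem ixq nyup hxzp zrqsq czru xcu nrc euugs
Hunk 5: at line 1 remove [tlw,eya,ktem] add [hkudc,yhyc,ridxr] -> 12 lines: gkt hkudc yhyc ridxr ixq nyup hxzp zrqsq czru xcu nrc euugs
Hunk 6: at line 6 remove [hxzp,zrqsq,czru] add [jstti,mnkgi] -> 11 lines: gkt hkudc yhyc ridxr ixq nyup jstti mnkgi xcu nrc euugs
Final line 1: gkt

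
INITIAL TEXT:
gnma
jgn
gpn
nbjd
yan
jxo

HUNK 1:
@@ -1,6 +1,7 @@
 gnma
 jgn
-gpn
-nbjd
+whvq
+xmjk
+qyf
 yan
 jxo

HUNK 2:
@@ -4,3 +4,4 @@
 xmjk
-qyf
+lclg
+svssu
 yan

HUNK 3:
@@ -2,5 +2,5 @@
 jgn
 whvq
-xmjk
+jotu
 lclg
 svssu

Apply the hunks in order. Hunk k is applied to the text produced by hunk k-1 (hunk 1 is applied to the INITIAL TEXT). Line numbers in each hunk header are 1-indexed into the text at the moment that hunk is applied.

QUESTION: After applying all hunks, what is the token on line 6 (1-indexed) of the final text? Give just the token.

Hunk 1: at line 1 remove [gpn,nbjd] add [whvq,xmjk,qyf] -> 7 lines: gnma jgn whvq xmjk qyf yan jxo
Hunk 2: at line 4 remove [qyf] add [lclg,svssu] -> 8 lines: gnma jgn whvq xmjk lclg svssu yan jxo
Hunk 3: at line 2 remove [xmjk] add [jotu] -> 8 lines: gnma jgn whvq jotu lclg svssu yan jxo
Final line 6: svssu

Answer: svssu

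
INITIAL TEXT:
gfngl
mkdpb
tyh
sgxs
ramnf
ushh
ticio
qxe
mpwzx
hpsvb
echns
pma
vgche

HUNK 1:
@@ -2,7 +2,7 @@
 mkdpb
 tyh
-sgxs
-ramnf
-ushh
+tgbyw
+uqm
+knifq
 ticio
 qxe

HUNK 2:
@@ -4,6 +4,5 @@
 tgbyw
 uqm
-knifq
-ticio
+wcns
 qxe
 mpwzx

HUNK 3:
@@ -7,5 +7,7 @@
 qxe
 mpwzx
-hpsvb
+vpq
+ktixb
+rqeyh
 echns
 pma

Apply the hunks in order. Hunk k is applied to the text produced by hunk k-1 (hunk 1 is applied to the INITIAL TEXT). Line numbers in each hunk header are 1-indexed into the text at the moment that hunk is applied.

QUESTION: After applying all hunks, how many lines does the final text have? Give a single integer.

Hunk 1: at line 2 remove [sgxs,ramnf,ushh] add [tgbyw,uqm,knifq] -> 13 lines: gfngl mkdpb tyh tgbyw uqm knifq ticio qxe mpwzx hpsvb echns pma vgche
Hunk 2: at line 4 remove [knifq,ticio] add [wcns] -> 12 lines: gfngl mkdpb tyh tgbyw uqm wcns qxe mpwzx hpsvb echns pma vgche
Hunk 3: at line 7 remove [hpsvb] add [vpq,ktixb,rqeyh] -> 14 lines: gfngl mkdpb tyh tgbyw uqm wcns qxe mpwzx vpq ktixb rqeyh echns pma vgche
Final line count: 14

Answer: 14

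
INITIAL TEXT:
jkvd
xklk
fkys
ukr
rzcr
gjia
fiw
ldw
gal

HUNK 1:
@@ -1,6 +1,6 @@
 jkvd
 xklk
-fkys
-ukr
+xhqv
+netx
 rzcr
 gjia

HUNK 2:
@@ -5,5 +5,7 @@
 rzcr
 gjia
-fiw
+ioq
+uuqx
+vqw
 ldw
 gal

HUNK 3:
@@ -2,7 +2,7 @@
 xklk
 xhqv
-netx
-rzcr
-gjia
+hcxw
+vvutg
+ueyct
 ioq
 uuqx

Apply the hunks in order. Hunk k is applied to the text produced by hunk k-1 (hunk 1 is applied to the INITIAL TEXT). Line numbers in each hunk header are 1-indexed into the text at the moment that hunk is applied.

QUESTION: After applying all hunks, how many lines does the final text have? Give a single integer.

Answer: 11

Derivation:
Hunk 1: at line 1 remove [fkys,ukr] add [xhqv,netx] -> 9 lines: jkvd xklk xhqv netx rzcr gjia fiw ldw gal
Hunk 2: at line 5 remove [fiw] add [ioq,uuqx,vqw] -> 11 lines: jkvd xklk xhqv netx rzcr gjia ioq uuqx vqw ldw gal
Hunk 3: at line 2 remove [netx,rzcr,gjia] add [hcxw,vvutg,ueyct] -> 11 lines: jkvd xklk xhqv hcxw vvutg ueyct ioq uuqx vqw ldw gal
Final line count: 11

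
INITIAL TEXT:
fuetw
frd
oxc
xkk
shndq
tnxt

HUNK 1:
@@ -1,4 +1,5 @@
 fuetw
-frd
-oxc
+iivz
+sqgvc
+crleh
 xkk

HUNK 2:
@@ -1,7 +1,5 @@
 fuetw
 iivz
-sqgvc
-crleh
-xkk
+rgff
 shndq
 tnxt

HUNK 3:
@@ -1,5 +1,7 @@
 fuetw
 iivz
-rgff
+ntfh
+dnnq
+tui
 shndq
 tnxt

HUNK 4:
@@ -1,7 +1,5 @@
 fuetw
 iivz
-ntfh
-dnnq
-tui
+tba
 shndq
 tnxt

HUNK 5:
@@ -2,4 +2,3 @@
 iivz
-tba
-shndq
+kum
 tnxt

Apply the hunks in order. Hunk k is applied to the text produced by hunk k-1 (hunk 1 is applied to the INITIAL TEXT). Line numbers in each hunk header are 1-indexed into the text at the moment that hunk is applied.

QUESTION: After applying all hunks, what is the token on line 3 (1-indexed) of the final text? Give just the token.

Hunk 1: at line 1 remove [frd,oxc] add [iivz,sqgvc,crleh] -> 7 lines: fuetw iivz sqgvc crleh xkk shndq tnxt
Hunk 2: at line 1 remove [sqgvc,crleh,xkk] add [rgff] -> 5 lines: fuetw iivz rgff shndq tnxt
Hunk 3: at line 1 remove [rgff] add [ntfh,dnnq,tui] -> 7 lines: fuetw iivz ntfh dnnq tui shndq tnxt
Hunk 4: at line 1 remove [ntfh,dnnq,tui] add [tba] -> 5 lines: fuetw iivz tba shndq tnxt
Hunk 5: at line 2 remove [tba,shndq] add [kum] -> 4 lines: fuetw iivz kum tnxt
Final line 3: kum

Answer: kum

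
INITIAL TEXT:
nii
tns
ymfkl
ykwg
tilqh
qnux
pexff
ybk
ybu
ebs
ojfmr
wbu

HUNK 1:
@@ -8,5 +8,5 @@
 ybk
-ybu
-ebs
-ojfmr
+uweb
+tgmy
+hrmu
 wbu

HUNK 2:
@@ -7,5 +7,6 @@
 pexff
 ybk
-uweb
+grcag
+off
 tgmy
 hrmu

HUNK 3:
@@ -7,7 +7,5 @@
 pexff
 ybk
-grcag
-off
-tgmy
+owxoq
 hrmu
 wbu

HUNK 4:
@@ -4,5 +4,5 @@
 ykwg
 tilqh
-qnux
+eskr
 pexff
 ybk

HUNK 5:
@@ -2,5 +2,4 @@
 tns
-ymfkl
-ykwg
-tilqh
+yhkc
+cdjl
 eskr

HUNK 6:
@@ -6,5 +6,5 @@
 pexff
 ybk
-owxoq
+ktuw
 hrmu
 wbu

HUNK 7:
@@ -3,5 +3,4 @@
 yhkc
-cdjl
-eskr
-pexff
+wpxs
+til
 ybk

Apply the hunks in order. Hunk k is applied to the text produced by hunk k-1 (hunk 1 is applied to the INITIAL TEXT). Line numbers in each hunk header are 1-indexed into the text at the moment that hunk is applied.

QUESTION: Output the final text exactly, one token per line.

Hunk 1: at line 8 remove [ybu,ebs,ojfmr] add [uweb,tgmy,hrmu] -> 12 lines: nii tns ymfkl ykwg tilqh qnux pexff ybk uweb tgmy hrmu wbu
Hunk 2: at line 7 remove [uweb] add [grcag,off] -> 13 lines: nii tns ymfkl ykwg tilqh qnux pexff ybk grcag off tgmy hrmu wbu
Hunk 3: at line 7 remove [grcag,off,tgmy] add [owxoq] -> 11 lines: nii tns ymfkl ykwg tilqh qnux pexff ybk owxoq hrmu wbu
Hunk 4: at line 4 remove [qnux] add [eskr] -> 11 lines: nii tns ymfkl ykwg tilqh eskr pexff ybk owxoq hrmu wbu
Hunk 5: at line 2 remove [ymfkl,ykwg,tilqh] add [yhkc,cdjl] -> 10 lines: nii tns yhkc cdjl eskr pexff ybk owxoq hrmu wbu
Hunk 6: at line 6 remove [owxoq] add [ktuw] -> 10 lines: nii tns yhkc cdjl eskr pexff ybk ktuw hrmu wbu
Hunk 7: at line 3 remove [cdjl,eskr,pexff] add [wpxs,til] -> 9 lines: nii tns yhkc wpxs til ybk ktuw hrmu wbu

Answer: nii
tns
yhkc
wpxs
til
ybk
ktuw
hrmu
wbu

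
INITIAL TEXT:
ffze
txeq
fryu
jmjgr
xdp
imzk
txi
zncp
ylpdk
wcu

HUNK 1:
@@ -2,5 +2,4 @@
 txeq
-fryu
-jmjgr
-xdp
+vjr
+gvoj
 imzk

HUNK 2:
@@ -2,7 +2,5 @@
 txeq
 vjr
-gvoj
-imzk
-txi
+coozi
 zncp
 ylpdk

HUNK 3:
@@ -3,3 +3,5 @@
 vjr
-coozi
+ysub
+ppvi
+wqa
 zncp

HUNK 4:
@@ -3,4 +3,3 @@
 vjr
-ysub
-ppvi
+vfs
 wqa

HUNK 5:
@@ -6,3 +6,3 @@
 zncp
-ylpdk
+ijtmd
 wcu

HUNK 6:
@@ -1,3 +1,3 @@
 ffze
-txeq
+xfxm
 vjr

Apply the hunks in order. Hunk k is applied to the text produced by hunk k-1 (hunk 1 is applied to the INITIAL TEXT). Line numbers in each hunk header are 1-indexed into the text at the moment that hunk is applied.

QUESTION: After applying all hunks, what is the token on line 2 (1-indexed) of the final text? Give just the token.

Answer: xfxm

Derivation:
Hunk 1: at line 2 remove [fryu,jmjgr,xdp] add [vjr,gvoj] -> 9 lines: ffze txeq vjr gvoj imzk txi zncp ylpdk wcu
Hunk 2: at line 2 remove [gvoj,imzk,txi] add [coozi] -> 7 lines: ffze txeq vjr coozi zncp ylpdk wcu
Hunk 3: at line 3 remove [coozi] add [ysub,ppvi,wqa] -> 9 lines: ffze txeq vjr ysub ppvi wqa zncp ylpdk wcu
Hunk 4: at line 3 remove [ysub,ppvi] add [vfs] -> 8 lines: ffze txeq vjr vfs wqa zncp ylpdk wcu
Hunk 5: at line 6 remove [ylpdk] add [ijtmd] -> 8 lines: ffze txeq vjr vfs wqa zncp ijtmd wcu
Hunk 6: at line 1 remove [txeq] add [xfxm] -> 8 lines: ffze xfxm vjr vfs wqa zncp ijtmd wcu
Final line 2: xfxm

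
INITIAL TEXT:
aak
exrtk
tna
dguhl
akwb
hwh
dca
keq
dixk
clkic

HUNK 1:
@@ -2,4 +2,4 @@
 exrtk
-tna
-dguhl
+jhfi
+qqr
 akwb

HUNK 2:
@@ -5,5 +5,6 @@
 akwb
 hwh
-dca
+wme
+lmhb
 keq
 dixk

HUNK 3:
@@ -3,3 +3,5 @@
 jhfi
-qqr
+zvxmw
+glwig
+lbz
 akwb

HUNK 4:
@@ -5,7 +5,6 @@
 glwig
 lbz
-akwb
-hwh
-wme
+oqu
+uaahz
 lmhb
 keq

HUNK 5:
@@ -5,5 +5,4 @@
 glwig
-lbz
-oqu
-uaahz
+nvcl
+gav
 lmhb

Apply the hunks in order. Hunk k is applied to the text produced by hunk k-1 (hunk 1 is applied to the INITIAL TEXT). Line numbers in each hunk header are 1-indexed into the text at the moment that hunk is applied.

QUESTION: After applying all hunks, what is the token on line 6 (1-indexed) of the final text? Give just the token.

Hunk 1: at line 2 remove [tna,dguhl] add [jhfi,qqr] -> 10 lines: aak exrtk jhfi qqr akwb hwh dca keq dixk clkic
Hunk 2: at line 5 remove [dca] add [wme,lmhb] -> 11 lines: aak exrtk jhfi qqr akwb hwh wme lmhb keq dixk clkic
Hunk 3: at line 3 remove [qqr] add [zvxmw,glwig,lbz] -> 13 lines: aak exrtk jhfi zvxmw glwig lbz akwb hwh wme lmhb keq dixk clkic
Hunk 4: at line 5 remove [akwb,hwh,wme] add [oqu,uaahz] -> 12 lines: aak exrtk jhfi zvxmw glwig lbz oqu uaahz lmhb keq dixk clkic
Hunk 5: at line 5 remove [lbz,oqu,uaahz] add [nvcl,gav] -> 11 lines: aak exrtk jhfi zvxmw glwig nvcl gav lmhb keq dixk clkic
Final line 6: nvcl

Answer: nvcl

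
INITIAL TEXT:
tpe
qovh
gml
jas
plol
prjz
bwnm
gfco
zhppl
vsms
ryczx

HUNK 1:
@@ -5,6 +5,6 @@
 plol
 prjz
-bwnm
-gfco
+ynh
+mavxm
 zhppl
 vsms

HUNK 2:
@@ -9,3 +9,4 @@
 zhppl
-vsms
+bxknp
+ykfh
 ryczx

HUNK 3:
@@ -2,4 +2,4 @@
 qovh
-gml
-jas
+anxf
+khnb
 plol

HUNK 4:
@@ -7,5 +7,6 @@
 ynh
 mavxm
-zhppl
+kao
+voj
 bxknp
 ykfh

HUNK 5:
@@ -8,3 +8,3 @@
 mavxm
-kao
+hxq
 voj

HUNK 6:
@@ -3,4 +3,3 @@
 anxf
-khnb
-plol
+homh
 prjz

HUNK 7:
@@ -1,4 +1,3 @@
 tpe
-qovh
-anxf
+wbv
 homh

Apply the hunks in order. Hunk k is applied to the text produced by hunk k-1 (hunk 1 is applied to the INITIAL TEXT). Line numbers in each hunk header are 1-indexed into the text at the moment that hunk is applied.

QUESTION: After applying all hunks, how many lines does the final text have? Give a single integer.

Hunk 1: at line 5 remove [bwnm,gfco] add [ynh,mavxm] -> 11 lines: tpe qovh gml jas plol prjz ynh mavxm zhppl vsms ryczx
Hunk 2: at line 9 remove [vsms] add [bxknp,ykfh] -> 12 lines: tpe qovh gml jas plol prjz ynh mavxm zhppl bxknp ykfh ryczx
Hunk 3: at line 2 remove [gml,jas] add [anxf,khnb] -> 12 lines: tpe qovh anxf khnb plol prjz ynh mavxm zhppl bxknp ykfh ryczx
Hunk 4: at line 7 remove [zhppl] add [kao,voj] -> 13 lines: tpe qovh anxf khnb plol prjz ynh mavxm kao voj bxknp ykfh ryczx
Hunk 5: at line 8 remove [kao] add [hxq] -> 13 lines: tpe qovh anxf khnb plol prjz ynh mavxm hxq voj bxknp ykfh ryczx
Hunk 6: at line 3 remove [khnb,plol] add [homh] -> 12 lines: tpe qovh anxf homh prjz ynh mavxm hxq voj bxknp ykfh ryczx
Hunk 7: at line 1 remove [qovh,anxf] add [wbv] -> 11 lines: tpe wbv homh prjz ynh mavxm hxq voj bxknp ykfh ryczx
Final line count: 11

Answer: 11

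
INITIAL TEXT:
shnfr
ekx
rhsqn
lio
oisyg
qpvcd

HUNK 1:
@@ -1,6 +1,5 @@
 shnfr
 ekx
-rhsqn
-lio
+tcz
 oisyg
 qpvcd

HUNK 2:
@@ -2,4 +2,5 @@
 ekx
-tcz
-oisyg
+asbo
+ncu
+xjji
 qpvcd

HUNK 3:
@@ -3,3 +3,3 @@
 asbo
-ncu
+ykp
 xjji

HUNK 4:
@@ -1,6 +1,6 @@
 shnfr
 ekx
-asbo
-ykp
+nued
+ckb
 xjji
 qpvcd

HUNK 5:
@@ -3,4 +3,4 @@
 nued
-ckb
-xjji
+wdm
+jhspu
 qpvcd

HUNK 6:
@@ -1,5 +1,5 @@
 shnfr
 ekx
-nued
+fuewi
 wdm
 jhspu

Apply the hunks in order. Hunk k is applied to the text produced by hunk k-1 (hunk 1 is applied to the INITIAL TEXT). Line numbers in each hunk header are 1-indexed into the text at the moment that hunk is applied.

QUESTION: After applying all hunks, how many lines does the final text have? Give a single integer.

Answer: 6

Derivation:
Hunk 1: at line 1 remove [rhsqn,lio] add [tcz] -> 5 lines: shnfr ekx tcz oisyg qpvcd
Hunk 2: at line 2 remove [tcz,oisyg] add [asbo,ncu,xjji] -> 6 lines: shnfr ekx asbo ncu xjji qpvcd
Hunk 3: at line 3 remove [ncu] add [ykp] -> 6 lines: shnfr ekx asbo ykp xjji qpvcd
Hunk 4: at line 1 remove [asbo,ykp] add [nued,ckb] -> 6 lines: shnfr ekx nued ckb xjji qpvcd
Hunk 5: at line 3 remove [ckb,xjji] add [wdm,jhspu] -> 6 lines: shnfr ekx nued wdm jhspu qpvcd
Hunk 6: at line 1 remove [nued] add [fuewi] -> 6 lines: shnfr ekx fuewi wdm jhspu qpvcd
Final line count: 6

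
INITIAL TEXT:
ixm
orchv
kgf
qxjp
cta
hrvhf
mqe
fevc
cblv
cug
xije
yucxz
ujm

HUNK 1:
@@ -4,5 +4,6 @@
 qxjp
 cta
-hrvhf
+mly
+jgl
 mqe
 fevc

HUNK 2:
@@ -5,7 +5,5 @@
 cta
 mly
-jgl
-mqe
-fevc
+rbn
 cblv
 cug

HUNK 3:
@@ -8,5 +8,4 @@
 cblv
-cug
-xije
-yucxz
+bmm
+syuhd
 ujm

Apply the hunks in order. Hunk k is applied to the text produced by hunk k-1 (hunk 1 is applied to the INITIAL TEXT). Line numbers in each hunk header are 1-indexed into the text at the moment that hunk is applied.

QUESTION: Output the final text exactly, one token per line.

Hunk 1: at line 4 remove [hrvhf] add [mly,jgl] -> 14 lines: ixm orchv kgf qxjp cta mly jgl mqe fevc cblv cug xije yucxz ujm
Hunk 2: at line 5 remove [jgl,mqe,fevc] add [rbn] -> 12 lines: ixm orchv kgf qxjp cta mly rbn cblv cug xije yucxz ujm
Hunk 3: at line 8 remove [cug,xije,yucxz] add [bmm,syuhd] -> 11 lines: ixm orchv kgf qxjp cta mly rbn cblv bmm syuhd ujm

Answer: ixm
orchv
kgf
qxjp
cta
mly
rbn
cblv
bmm
syuhd
ujm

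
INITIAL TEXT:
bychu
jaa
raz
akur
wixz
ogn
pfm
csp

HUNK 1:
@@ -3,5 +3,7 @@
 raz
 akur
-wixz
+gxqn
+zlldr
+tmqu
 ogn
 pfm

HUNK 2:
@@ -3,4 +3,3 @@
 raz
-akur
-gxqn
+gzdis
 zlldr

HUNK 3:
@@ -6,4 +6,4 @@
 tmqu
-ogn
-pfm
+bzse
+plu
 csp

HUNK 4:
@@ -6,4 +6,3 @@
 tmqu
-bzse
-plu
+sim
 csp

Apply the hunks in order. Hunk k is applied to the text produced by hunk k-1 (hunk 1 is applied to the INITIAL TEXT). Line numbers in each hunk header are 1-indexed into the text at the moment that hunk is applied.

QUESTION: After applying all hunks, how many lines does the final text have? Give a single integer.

Hunk 1: at line 3 remove [wixz] add [gxqn,zlldr,tmqu] -> 10 lines: bychu jaa raz akur gxqn zlldr tmqu ogn pfm csp
Hunk 2: at line 3 remove [akur,gxqn] add [gzdis] -> 9 lines: bychu jaa raz gzdis zlldr tmqu ogn pfm csp
Hunk 3: at line 6 remove [ogn,pfm] add [bzse,plu] -> 9 lines: bychu jaa raz gzdis zlldr tmqu bzse plu csp
Hunk 4: at line 6 remove [bzse,plu] add [sim] -> 8 lines: bychu jaa raz gzdis zlldr tmqu sim csp
Final line count: 8

Answer: 8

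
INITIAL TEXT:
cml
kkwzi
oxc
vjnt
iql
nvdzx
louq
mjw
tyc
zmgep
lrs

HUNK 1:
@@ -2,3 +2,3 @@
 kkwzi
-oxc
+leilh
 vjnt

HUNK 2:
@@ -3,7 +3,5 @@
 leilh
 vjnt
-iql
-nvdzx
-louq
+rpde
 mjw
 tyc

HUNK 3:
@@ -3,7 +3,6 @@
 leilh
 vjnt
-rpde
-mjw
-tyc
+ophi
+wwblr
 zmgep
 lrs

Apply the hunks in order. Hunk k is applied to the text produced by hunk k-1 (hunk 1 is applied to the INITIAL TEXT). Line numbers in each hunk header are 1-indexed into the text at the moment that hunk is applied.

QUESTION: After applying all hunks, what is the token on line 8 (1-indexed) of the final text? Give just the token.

Answer: lrs

Derivation:
Hunk 1: at line 2 remove [oxc] add [leilh] -> 11 lines: cml kkwzi leilh vjnt iql nvdzx louq mjw tyc zmgep lrs
Hunk 2: at line 3 remove [iql,nvdzx,louq] add [rpde] -> 9 lines: cml kkwzi leilh vjnt rpde mjw tyc zmgep lrs
Hunk 3: at line 3 remove [rpde,mjw,tyc] add [ophi,wwblr] -> 8 lines: cml kkwzi leilh vjnt ophi wwblr zmgep lrs
Final line 8: lrs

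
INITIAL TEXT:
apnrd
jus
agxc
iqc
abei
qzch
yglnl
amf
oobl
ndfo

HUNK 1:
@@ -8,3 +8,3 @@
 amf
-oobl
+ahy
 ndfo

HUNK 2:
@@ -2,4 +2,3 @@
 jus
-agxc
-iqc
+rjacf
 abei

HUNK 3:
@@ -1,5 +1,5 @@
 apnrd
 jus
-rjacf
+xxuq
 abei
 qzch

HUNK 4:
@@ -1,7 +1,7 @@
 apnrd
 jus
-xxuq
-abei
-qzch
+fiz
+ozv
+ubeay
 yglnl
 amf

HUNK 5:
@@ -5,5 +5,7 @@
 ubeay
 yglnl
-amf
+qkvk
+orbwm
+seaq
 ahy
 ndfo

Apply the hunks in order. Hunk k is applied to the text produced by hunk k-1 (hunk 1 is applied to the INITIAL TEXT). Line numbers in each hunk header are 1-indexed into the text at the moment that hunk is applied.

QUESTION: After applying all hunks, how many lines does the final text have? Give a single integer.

Hunk 1: at line 8 remove [oobl] add [ahy] -> 10 lines: apnrd jus agxc iqc abei qzch yglnl amf ahy ndfo
Hunk 2: at line 2 remove [agxc,iqc] add [rjacf] -> 9 lines: apnrd jus rjacf abei qzch yglnl amf ahy ndfo
Hunk 3: at line 1 remove [rjacf] add [xxuq] -> 9 lines: apnrd jus xxuq abei qzch yglnl amf ahy ndfo
Hunk 4: at line 1 remove [xxuq,abei,qzch] add [fiz,ozv,ubeay] -> 9 lines: apnrd jus fiz ozv ubeay yglnl amf ahy ndfo
Hunk 5: at line 5 remove [amf] add [qkvk,orbwm,seaq] -> 11 lines: apnrd jus fiz ozv ubeay yglnl qkvk orbwm seaq ahy ndfo
Final line count: 11

Answer: 11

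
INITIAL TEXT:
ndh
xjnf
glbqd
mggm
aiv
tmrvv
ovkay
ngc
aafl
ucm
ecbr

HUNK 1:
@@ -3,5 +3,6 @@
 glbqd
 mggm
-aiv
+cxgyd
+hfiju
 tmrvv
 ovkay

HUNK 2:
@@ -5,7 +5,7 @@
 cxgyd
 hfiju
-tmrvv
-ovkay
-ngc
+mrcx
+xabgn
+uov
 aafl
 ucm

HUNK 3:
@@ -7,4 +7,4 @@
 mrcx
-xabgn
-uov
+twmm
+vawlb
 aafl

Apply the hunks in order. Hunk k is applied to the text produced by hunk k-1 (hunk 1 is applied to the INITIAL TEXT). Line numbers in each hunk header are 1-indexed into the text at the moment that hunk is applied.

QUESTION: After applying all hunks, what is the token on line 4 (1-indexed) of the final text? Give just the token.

Answer: mggm

Derivation:
Hunk 1: at line 3 remove [aiv] add [cxgyd,hfiju] -> 12 lines: ndh xjnf glbqd mggm cxgyd hfiju tmrvv ovkay ngc aafl ucm ecbr
Hunk 2: at line 5 remove [tmrvv,ovkay,ngc] add [mrcx,xabgn,uov] -> 12 lines: ndh xjnf glbqd mggm cxgyd hfiju mrcx xabgn uov aafl ucm ecbr
Hunk 3: at line 7 remove [xabgn,uov] add [twmm,vawlb] -> 12 lines: ndh xjnf glbqd mggm cxgyd hfiju mrcx twmm vawlb aafl ucm ecbr
Final line 4: mggm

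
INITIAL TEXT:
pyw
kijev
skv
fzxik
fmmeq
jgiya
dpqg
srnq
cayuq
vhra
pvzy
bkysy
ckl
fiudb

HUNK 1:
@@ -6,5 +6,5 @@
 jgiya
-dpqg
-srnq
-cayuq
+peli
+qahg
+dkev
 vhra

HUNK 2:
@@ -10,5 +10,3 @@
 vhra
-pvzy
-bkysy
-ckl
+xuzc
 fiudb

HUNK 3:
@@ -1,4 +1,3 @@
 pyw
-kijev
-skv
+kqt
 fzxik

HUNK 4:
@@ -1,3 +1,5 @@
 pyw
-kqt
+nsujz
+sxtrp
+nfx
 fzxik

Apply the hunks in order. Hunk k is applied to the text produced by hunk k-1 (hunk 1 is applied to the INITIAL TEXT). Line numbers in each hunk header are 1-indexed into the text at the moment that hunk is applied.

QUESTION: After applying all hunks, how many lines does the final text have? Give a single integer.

Hunk 1: at line 6 remove [dpqg,srnq,cayuq] add [peli,qahg,dkev] -> 14 lines: pyw kijev skv fzxik fmmeq jgiya peli qahg dkev vhra pvzy bkysy ckl fiudb
Hunk 2: at line 10 remove [pvzy,bkysy,ckl] add [xuzc] -> 12 lines: pyw kijev skv fzxik fmmeq jgiya peli qahg dkev vhra xuzc fiudb
Hunk 3: at line 1 remove [kijev,skv] add [kqt] -> 11 lines: pyw kqt fzxik fmmeq jgiya peli qahg dkev vhra xuzc fiudb
Hunk 4: at line 1 remove [kqt] add [nsujz,sxtrp,nfx] -> 13 lines: pyw nsujz sxtrp nfx fzxik fmmeq jgiya peli qahg dkev vhra xuzc fiudb
Final line count: 13

Answer: 13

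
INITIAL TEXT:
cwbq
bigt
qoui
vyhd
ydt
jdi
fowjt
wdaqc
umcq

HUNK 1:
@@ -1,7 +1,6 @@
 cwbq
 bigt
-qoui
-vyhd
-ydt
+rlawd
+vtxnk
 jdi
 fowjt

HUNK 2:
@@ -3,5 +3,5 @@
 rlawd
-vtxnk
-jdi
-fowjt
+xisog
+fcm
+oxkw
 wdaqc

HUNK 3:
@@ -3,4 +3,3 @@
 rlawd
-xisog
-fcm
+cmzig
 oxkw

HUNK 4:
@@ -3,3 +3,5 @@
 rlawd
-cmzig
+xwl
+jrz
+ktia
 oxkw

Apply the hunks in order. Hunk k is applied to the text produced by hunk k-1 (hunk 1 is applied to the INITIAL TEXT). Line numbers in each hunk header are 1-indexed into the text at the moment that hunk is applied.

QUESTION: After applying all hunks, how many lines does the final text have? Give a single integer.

Answer: 9

Derivation:
Hunk 1: at line 1 remove [qoui,vyhd,ydt] add [rlawd,vtxnk] -> 8 lines: cwbq bigt rlawd vtxnk jdi fowjt wdaqc umcq
Hunk 2: at line 3 remove [vtxnk,jdi,fowjt] add [xisog,fcm,oxkw] -> 8 lines: cwbq bigt rlawd xisog fcm oxkw wdaqc umcq
Hunk 3: at line 3 remove [xisog,fcm] add [cmzig] -> 7 lines: cwbq bigt rlawd cmzig oxkw wdaqc umcq
Hunk 4: at line 3 remove [cmzig] add [xwl,jrz,ktia] -> 9 lines: cwbq bigt rlawd xwl jrz ktia oxkw wdaqc umcq
Final line count: 9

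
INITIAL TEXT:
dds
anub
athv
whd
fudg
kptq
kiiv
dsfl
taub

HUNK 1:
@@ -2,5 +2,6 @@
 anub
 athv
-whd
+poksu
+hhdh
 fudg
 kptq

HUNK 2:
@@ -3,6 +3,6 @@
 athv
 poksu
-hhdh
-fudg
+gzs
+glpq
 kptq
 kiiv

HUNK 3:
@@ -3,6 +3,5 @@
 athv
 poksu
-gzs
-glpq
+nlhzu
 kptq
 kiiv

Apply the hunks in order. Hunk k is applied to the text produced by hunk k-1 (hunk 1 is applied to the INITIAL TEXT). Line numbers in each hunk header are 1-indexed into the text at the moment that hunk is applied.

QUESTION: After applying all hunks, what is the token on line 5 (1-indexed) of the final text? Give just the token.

Hunk 1: at line 2 remove [whd] add [poksu,hhdh] -> 10 lines: dds anub athv poksu hhdh fudg kptq kiiv dsfl taub
Hunk 2: at line 3 remove [hhdh,fudg] add [gzs,glpq] -> 10 lines: dds anub athv poksu gzs glpq kptq kiiv dsfl taub
Hunk 3: at line 3 remove [gzs,glpq] add [nlhzu] -> 9 lines: dds anub athv poksu nlhzu kptq kiiv dsfl taub
Final line 5: nlhzu

Answer: nlhzu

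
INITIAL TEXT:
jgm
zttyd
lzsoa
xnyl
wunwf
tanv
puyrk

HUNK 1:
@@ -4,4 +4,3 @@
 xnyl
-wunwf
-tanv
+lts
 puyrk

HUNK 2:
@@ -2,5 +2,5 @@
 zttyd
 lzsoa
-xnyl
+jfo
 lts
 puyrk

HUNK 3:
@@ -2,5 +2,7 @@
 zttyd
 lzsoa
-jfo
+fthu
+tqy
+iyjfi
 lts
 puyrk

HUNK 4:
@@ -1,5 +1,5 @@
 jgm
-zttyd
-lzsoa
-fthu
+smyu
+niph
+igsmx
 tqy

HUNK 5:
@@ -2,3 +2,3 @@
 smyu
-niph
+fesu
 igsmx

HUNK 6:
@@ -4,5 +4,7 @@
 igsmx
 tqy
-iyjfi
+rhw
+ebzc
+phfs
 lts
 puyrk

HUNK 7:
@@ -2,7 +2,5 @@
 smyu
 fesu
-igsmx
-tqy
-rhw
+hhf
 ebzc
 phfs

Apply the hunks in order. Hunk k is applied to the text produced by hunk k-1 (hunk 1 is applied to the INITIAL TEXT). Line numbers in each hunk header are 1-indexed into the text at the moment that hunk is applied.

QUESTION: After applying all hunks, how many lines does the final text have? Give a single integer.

Hunk 1: at line 4 remove [wunwf,tanv] add [lts] -> 6 lines: jgm zttyd lzsoa xnyl lts puyrk
Hunk 2: at line 2 remove [xnyl] add [jfo] -> 6 lines: jgm zttyd lzsoa jfo lts puyrk
Hunk 3: at line 2 remove [jfo] add [fthu,tqy,iyjfi] -> 8 lines: jgm zttyd lzsoa fthu tqy iyjfi lts puyrk
Hunk 4: at line 1 remove [zttyd,lzsoa,fthu] add [smyu,niph,igsmx] -> 8 lines: jgm smyu niph igsmx tqy iyjfi lts puyrk
Hunk 5: at line 2 remove [niph] add [fesu] -> 8 lines: jgm smyu fesu igsmx tqy iyjfi lts puyrk
Hunk 6: at line 4 remove [iyjfi] add [rhw,ebzc,phfs] -> 10 lines: jgm smyu fesu igsmx tqy rhw ebzc phfs lts puyrk
Hunk 7: at line 2 remove [igsmx,tqy,rhw] add [hhf] -> 8 lines: jgm smyu fesu hhf ebzc phfs lts puyrk
Final line count: 8

Answer: 8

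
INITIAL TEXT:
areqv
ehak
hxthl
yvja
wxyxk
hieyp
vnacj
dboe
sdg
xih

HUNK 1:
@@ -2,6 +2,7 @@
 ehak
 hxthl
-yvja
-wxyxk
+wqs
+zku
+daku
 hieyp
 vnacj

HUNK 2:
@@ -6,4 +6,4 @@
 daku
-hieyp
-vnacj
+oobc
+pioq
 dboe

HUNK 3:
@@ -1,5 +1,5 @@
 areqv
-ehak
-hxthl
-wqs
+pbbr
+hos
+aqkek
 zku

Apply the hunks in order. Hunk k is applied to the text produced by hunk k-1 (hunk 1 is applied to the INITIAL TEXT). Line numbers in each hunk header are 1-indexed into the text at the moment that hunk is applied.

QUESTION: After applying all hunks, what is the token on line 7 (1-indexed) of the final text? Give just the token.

Hunk 1: at line 2 remove [yvja,wxyxk] add [wqs,zku,daku] -> 11 lines: areqv ehak hxthl wqs zku daku hieyp vnacj dboe sdg xih
Hunk 2: at line 6 remove [hieyp,vnacj] add [oobc,pioq] -> 11 lines: areqv ehak hxthl wqs zku daku oobc pioq dboe sdg xih
Hunk 3: at line 1 remove [ehak,hxthl,wqs] add [pbbr,hos,aqkek] -> 11 lines: areqv pbbr hos aqkek zku daku oobc pioq dboe sdg xih
Final line 7: oobc

Answer: oobc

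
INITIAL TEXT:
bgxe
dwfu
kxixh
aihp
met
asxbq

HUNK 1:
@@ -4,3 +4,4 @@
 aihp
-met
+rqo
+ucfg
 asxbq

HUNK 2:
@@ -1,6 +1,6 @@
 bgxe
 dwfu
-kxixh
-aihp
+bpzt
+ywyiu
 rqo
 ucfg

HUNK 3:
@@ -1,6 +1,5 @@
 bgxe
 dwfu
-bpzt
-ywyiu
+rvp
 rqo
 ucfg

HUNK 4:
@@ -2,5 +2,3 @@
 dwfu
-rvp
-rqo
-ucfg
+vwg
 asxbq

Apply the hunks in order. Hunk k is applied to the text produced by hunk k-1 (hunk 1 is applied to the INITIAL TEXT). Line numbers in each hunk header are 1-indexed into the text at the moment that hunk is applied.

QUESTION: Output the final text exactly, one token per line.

Answer: bgxe
dwfu
vwg
asxbq

Derivation:
Hunk 1: at line 4 remove [met] add [rqo,ucfg] -> 7 lines: bgxe dwfu kxixh aihp rqo ucfg asxbq
Hunk 2: at line 1 remove [kxixh,aihp] add [bpzt,ywyiu] -> 7 lines: bgxe dwfu bpzt ywyiu rqo ucfg asxbq
Hunk 3: at line 1 remove [bpzt,ywyiu] add [rvp] -> 6 lines: bgxe dwfu rvp rqo ucfg asxbq
Hunk 4: at line 2 remove [rvp,rqo,ucfg] add [vwg] -> 4 lines: bgxe dwfu vwg asxbq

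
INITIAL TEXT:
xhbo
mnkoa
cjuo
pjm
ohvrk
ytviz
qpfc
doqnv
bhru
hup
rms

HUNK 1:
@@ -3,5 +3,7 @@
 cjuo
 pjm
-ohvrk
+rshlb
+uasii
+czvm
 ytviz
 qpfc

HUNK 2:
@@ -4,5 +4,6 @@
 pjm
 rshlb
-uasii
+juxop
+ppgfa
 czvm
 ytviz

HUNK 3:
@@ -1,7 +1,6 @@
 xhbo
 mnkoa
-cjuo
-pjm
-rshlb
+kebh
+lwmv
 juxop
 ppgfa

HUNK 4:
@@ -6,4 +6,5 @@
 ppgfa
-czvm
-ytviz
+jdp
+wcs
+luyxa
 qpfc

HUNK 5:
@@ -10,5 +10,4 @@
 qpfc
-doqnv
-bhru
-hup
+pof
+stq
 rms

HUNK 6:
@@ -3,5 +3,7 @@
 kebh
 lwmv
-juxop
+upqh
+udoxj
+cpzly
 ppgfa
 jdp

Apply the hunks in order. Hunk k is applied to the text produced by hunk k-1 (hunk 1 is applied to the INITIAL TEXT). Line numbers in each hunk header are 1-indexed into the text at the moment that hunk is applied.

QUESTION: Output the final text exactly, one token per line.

Answer: xhbo
mnkoa
kebh
lwmv
upqh
udoxj
cpzly
ppgfa
jdp
wcs
luyxa
qpfc
pof
stq
rms

Derivation:
Hunk 1: at line 3 remove [ohvrk] add [rshlb,uasii,czvm] -> 13 lines: xhbo mnkoa cjuo pjm rshlb uasii czvm ytviz qpfc doqnv bhru hup rms
Hunk 2: at line 4 remove [uasii] add [juxop,ppgfa] -> 14 lines: xhbo mnkoa cjuo pjm rshlb juxop ppgfa czvm ytviz qpfc doqnv bhru hup rms
Hunk 3: at line 1 remove [cjuo,pjm,rshlb] add [kebh,lwmv] -> 13 lines: xhbo mnkoa kebh lwmv juxop ppgfa czvm ytviz qpfc doqnv bhru hup rms
Hunk 4: at line 6 remove [czvm,ytviz] add [jdp,wcs,luyxa] -> 14 lines: xhbo mnkoa kebh lwmv juxop ppgfa jdp wcs luyxa qpfc doqnv bhru hup rms
Hunk 5: at line 10 remove [doqnv,bhru,hup] add [pof,stq] -> 13 lines: xhbo mnkoa kebh lwmv juxop ppgfa jdp wcs luyxa qpfc pof stq rms
Hunk 6: at line 3 remove [juxop] add [upqh,udoxj,cpzly] -> 15 lines: xhbo mnkoa kebh lwmv upqh udoxj cpzly ppgfa jdp wcs luyxa qpfc pof stq rms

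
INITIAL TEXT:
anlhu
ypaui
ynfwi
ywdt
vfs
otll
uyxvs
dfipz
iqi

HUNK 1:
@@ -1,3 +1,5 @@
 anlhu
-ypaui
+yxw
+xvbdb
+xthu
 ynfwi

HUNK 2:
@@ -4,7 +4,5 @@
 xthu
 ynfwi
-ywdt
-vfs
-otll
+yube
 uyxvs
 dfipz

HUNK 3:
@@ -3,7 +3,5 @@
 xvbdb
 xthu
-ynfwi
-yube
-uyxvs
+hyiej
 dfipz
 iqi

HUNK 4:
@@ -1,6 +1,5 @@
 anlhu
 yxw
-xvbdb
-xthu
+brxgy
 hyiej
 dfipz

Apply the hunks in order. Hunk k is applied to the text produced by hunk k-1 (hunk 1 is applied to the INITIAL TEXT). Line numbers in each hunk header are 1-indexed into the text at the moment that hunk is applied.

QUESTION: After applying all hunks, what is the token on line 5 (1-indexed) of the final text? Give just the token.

Answer: dfipz

Derivation:
Hunk 1: at line 1 remove [ypaui] add [yxw,xvbdb,xthu] -> 11 lines: anlhu yxw xvbdb xthu ynfwi ywdt vfs otll uyxvs dfipz iqi
Hunk 2: at line 4 remove [ywdt,vfs,otll] add [yube] -> 9 lines: anlhu yxw xvbdb xthu ynfwi yube uyxvs dfipz iqi
Hunk 3: at line 3 remove [ynfwi,yube,uyxvs] add [hyiej] -> 7 lines: anlhu yxw xvbdb xthu hyiej dfipz iqi
Hunk 4: at line 1 remove [xvbdb,xthu] add [brxgy] -> 6 lines: anlhu yxw brxgy hyiej dfipz iqi
Final line 5: dfipz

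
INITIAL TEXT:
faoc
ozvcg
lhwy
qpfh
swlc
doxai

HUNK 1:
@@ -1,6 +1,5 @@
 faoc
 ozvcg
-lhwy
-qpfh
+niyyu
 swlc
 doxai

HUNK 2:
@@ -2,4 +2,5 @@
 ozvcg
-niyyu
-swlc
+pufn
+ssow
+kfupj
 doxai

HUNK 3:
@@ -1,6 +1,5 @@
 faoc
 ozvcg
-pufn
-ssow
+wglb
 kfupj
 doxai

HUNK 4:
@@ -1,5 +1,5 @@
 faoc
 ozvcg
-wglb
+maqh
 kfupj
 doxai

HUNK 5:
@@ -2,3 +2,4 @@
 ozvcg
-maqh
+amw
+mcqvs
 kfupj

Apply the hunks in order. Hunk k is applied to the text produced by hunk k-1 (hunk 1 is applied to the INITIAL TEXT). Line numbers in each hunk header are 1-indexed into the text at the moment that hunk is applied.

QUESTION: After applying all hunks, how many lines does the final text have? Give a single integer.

Answer: 6

Derivation:
Hunk 1: at line 1 remove [lhwy,qpfh] add [niyyu] -> 5 lines: faoc ozvcg niyyu swlc doxai
Hunk 2: at line 2 remove [niyyu,swlc] add [pufn,ssow,kfupj] -> 6 lines: faoc ozvcg pufn ssow kfupj doxai
Hunk 3: at line 1 remove [pufn,ssow] add [wglb] -> 5 lines: faoc ozvcg wglb kfupj doxai
Hunk 4: at line 1 remove [wglb] add [maqh] -> 5 lines: faoc ozvcg maqh kfupj doxai
Hunk 5: at line 2 remove [maqh] add [amw,mcqvs] -> 6 lines: faoc ozvcg amw mcqvs kfupj doxai
Final line count: 6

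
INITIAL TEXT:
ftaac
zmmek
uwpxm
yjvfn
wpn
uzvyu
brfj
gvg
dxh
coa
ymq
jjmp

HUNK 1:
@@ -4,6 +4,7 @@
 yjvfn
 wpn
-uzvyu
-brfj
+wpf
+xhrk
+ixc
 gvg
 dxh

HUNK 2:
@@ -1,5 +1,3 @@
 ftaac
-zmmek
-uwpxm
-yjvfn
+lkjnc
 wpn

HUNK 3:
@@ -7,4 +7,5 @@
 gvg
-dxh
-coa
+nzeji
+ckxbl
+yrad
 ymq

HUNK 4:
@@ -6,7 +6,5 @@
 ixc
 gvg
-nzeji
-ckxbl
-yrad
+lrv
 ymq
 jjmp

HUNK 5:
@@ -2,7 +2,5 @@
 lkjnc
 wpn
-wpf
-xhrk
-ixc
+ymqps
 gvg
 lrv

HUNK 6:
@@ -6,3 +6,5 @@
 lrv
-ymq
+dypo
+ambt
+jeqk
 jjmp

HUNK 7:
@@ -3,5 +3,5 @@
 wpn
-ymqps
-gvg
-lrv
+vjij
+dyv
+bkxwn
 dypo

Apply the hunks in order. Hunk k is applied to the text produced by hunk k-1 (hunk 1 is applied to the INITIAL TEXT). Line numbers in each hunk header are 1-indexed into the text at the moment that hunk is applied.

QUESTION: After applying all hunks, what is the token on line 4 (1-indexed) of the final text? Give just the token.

Hunk 1: at line 4 remove [uzvyu,brfj] add [wpf,xhrk,ixc] -> 13 lines: ftaac zmmek uwpxm yjvfn wpn wpf xhrk ixc gvg dxh coa ymq jjmp
Hunk 2: at line 1 remove [zmmek,uwpxm,yjvfn] add [lkjnc] -> 11 lines: ftaac lkjnc wpn wpf xhrk ixc gvg dxh coa ymq jjmp
Hunk 3: at line 7 remove [dxh,coa] add [nzeji,ckxbl,yrad] -> 12 lines: ftaac lkjnc wpn wpf xhrk ixc gvg nzeji ckxbl yrad ymq jjmp
Hunk 4: at line 6 remove [nzeji,ckxbl,yrad] add [lrv] -> 10 lines: ftaac lkjnc wpn wpf xhrk ixc gvg lrv ymq jjmp
Hunk 5: at line 2 remove [wpf,xhrk,ixc] add [ymqps] -> 8 lines: ftaac lkjnc wpn ymqps gvg lrv ymq jjmp
Hunk 6: at line 6 remove [ymq] add [dypo,ambt,jeqk] -> 10 lines: ftaac lkjnc wpn ymqps gvg lrv dypo ambt jeqk jjmp
Hunk 7: at line 3 remove [ymqps,gvg,lrv] add [vjij,dyv,bkxwn] -> 10 lines: ftaac lkjnc wpn vjij dyv bkxwn dypo ambt jeqk jjmp
Final line 4: vjij

Answer: vjij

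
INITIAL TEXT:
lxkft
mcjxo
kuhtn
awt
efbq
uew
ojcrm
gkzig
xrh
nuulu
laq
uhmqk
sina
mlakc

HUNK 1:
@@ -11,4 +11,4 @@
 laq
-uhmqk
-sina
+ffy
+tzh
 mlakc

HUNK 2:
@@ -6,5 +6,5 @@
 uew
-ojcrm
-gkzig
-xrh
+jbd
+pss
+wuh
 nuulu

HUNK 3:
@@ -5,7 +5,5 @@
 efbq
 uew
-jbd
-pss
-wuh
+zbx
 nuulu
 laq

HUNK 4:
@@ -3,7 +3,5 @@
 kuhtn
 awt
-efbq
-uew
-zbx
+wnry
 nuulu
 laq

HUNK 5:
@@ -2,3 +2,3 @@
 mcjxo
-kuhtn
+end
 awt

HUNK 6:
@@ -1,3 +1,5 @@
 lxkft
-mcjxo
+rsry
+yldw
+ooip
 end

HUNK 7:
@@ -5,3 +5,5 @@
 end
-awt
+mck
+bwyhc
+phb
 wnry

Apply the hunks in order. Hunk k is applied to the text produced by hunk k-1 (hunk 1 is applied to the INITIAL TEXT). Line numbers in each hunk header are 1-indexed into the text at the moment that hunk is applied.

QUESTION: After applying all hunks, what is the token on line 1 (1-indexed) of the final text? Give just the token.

Hunk 1: at line 11 remove [uhmqk,sina] add [ffy,tzh] -> 14 lines: lxkft mcjxo kuhtn awt efbq uew ojcrm gkzig xrh nuulu laq ffy tzh mlakc
Hunk 2: at line 6 remove [ojcrm,gkzig,xrh] add [jbd,pss,wuh] -> 14 lines: lxkft mcjxo kuhtn awt efbq uew jbd pss wuh nuulu laq ffy tzh mlakc
Hunk 3: at line 5 remove [jbd,pss,wuh] add [zbx] -> 12 lines: lxkft mcjxo kuhtn awt efbq uew zbx nuulu laq ffy tzh mlakc
Hunk 4: at line 3 remove [efbq,uew,zbx] add [wnry] -> 10 lines: lxkft mcjxo kuhtn awt wnry nuulu laq ffy tzh mlakc
Hunk 5: at line 2 remove [kuhtn] add [end] -> 10 lines: lxkft mcjxo end awt wnry nuulu laq ffy tzh mlakc
Hunk 6: at line 1 remove [mcjxo] add [rsry,yldw,ooip] -> 12 lines: lxkft rsry yldw ooip end awt wnry nuulu laq ffy tzh mlakc
Hunk 7: at line 5 remove [awt] add [mck,bwyhc,phb] -> 14 lines: lxkft rsry yldw ooip end mck bwyhc phb wnry nuulu laq ffy tzh mlakc
Final line 1: lxkft

Answer: lxkft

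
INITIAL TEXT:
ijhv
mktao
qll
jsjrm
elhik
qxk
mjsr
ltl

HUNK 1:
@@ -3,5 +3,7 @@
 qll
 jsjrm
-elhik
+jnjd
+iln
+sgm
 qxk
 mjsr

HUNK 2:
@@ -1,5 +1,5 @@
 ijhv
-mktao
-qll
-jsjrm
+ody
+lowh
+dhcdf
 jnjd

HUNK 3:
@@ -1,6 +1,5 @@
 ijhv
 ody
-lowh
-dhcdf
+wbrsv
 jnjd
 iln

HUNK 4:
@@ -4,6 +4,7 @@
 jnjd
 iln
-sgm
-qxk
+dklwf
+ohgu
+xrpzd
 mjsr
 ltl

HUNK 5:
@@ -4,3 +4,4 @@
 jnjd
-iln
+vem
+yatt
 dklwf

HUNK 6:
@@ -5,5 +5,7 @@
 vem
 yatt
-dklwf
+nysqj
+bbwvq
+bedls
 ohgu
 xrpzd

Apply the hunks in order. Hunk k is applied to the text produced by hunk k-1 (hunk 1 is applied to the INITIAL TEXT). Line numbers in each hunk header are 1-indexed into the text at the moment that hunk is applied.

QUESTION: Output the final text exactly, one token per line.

Answer: ijhv
ody
wbrsv
jnjd
vem
yatt
nysqj
bbwvq
bedls
ohgu
xrpzd
mjsr
ltl

Derivation:
Hunk 1: at line 3 remove [elhik] add [jnjd,iln,sgm] -> 10 lines: ijhv mktao qll jsjrm jnjd iln sgm qxk mjsr ltl
Hunk 2: at line 1 remove [mktao,qll,jsjrm] add [ody,lowh,dhcdf] -> 10 lines: ijhv ody lowh dhcdf jnjd iln sgm qxk mjsr ltl
Hunk 3: at line 1 remove [lowh,dhcdf] add [wbrsv] -> 9 lines: ijhv ody wbrsv jnjd iln sgm qxk mjsr ltl
Hunk 4: at line 4 remove [sgm,qxk] add [dklwf,ohgu,xrpzd] -> 10 lines: ijhv ody wbrsv jnjd iln dklwf ohgu xrpzd mjsr ltl
Hunk 5: at line 4 remove [iln] add [vem,yatt] -> 11 lines: ijhv ody wbrsv jnjd vem yatt dklwf ohgu xrpzd mjsr ltl
Hunk 6: at line 5 remove [dklwf] add [nysqj,bbwvq,bedls] -> 13 lines: ijhv ody wbrsv jnjd vem yatt nysqj bbwvq bedls ohgu xrpzd mjsr ltl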